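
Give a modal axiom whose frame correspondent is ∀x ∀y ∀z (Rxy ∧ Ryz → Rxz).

This is transitivity; the standard corresponding axiom is 4: □s → □□s.
Suppose □s→□□s is valid. Take Rxy, Ryz and set V(s)={w : Rxw}. Then □s at x, so □□s at x, so □s at y, so s at z, i.e. Rxz.

□s → □□s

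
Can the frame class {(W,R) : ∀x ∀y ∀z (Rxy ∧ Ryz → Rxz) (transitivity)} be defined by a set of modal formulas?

The condition is transitivity. A defining modal formula is □p → □□p.
Suppose □p→□□p is valid. Take Rxy, Ryz and set V(p)={w : Rxw}. Then □p at x, so □□p at x, so □p at y, so p at z, i.e. Rxz.

Yes, by □p → □□p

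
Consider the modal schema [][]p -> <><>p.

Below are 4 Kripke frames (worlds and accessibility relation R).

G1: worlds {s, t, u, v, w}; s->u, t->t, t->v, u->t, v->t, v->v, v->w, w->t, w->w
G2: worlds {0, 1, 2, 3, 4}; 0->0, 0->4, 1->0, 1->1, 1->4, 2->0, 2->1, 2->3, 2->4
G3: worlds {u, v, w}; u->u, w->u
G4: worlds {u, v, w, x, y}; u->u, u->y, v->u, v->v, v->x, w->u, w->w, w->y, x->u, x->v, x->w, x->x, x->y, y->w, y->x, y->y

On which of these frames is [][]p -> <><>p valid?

This is the axiom for a generalized confluence (Geach) condition; its first-order frame correspondent is forall x exists w (x R^2 w & x R^2 w).
G1: holds.
G2: fails — at 3 but no w with 3R²w and 3R²w.
G3: fails — at v but no t with vR²t and vR²t.
G4: holds.
Valid on: G1, G4.

G1, G4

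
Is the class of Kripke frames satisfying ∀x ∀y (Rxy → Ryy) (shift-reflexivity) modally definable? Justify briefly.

The condition is shift-reflexivity. A defining modal formula is □(□q → q).
Suppose □(□q→q) is valid. Take Rxy and set V(q)={w : Ryw}. Then at y, □q holds; since □(□q→q) at x, □q→q at y, so q at y, i.e. Ryy.

Yes — defined by □(□q → q)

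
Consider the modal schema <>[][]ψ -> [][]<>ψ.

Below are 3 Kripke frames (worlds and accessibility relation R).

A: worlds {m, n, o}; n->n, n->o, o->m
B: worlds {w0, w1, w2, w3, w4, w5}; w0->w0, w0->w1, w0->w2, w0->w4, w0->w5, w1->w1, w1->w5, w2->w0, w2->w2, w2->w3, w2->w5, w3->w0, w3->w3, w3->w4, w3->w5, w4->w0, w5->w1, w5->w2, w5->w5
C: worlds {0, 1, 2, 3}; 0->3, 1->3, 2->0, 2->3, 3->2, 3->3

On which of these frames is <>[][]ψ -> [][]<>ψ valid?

C

The schema corresponds to a generalized confluence (Geach) condition: forall x forall y forall z ((xRy & x R^2 z) -> exists w (y R^2 w & zRw)).
A: fails — nRn, nR²m but no w with nR²w and mRw.
B: fails — w0Rw1, w0R²w4 but no w with w1R²w and w4Rw.
C: ✓.
Valid on: C.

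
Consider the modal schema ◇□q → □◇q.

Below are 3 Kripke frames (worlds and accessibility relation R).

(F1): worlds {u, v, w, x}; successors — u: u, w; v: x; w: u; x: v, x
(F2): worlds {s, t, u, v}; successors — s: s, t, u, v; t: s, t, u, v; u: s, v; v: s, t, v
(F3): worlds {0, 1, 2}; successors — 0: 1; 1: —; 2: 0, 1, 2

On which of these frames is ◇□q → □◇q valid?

(F1), (F2)

The schema corresponds to convergence: ∀x ∀y ∀z (Rxy ∧ Rxz → ∃w (Ryw ∧ Rzw)).
(F1): ✓.
(F2): ✓.
(F3): fails — R01 and R01 but 1 and 1 have no common successor.
Valid on: (F1), (F2).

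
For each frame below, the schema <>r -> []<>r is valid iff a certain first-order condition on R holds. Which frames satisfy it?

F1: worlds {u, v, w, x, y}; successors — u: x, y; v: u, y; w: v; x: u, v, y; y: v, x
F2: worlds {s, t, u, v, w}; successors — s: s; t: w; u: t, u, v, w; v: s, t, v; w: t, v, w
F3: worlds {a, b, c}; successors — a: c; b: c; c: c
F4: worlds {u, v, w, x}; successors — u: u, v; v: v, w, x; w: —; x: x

F3

Frame correspondent (Sahlqvist): forall x forall y forall z (Rxy & Rxz -> Ryz) — i.e. the Euclidean property.
F1: fails — Rux and Rux but not Rxx.
F2: fails — Ruv and Ruw but not Rvw.
F3: satisfies the condition.
F4: fails — Ruv and Ruu but not Rvu.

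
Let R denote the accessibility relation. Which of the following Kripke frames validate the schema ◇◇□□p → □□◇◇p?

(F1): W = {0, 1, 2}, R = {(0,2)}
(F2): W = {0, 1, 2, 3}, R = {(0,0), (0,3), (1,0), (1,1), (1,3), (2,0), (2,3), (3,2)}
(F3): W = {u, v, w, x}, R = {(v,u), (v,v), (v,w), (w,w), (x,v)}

(F1), (F2)

Frame correspondent (Sahlqvist): ∀x ∀y ∀z ((xR²y ∧ xR²z) → ∃w (yR²w ∧ zR²w)) — i.e. a generalized confluence (Geach) condition.
(F1): ✓.
(F2): ✓.
(F3): fails — vR²u, vR²u but no t with uR²t and uR²t.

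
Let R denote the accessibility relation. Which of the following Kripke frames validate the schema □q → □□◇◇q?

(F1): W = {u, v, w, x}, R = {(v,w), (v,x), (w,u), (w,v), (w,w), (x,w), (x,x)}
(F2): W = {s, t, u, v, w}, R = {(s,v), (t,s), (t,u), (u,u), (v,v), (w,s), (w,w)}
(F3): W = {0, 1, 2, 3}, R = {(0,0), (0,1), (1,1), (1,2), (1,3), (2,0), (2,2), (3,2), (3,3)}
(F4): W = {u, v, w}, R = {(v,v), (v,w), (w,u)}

(F3)

The schema corresponds to a generalized confluence (Geach) condition: ∀x ∀z (xR²z → ∃w (xRw ∧ zR²w)).
(F1): fails — vR²u but no t with vRt and uR²t.
(F2): fails — tR²v but no w* with tRw* and vR²w*.
(F3): ✓.
(F4): fails — vR²u but no t with vRt and uR²t.
Valid on: (F3).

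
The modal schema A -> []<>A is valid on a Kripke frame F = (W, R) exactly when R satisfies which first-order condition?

symmetry: forall x forall y (Rxy -> Ryx)

This is the B axiom.
Its frame correspondent is symmetry — forall x forall y (Rxy -> Ryx).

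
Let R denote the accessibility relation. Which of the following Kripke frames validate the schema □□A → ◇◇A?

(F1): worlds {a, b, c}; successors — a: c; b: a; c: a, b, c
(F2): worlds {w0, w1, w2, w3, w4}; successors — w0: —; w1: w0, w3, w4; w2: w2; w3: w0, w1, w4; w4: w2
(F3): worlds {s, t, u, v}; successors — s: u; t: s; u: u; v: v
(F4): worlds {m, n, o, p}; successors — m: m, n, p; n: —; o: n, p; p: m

(F1), (F3)

This is the axiom for a generalized confluence (Geach) condition; its first-order frame correspondent is ∀x ∃w (xR²w ∧ xR²w).
(F1): ✓.
(F2): fails — at w0 but no w with w0R²w and w0R²w.
(F3): ✓.
(F4): fails — at n but no w with nR²w and nR²w.
Valid on: (F1), (F3).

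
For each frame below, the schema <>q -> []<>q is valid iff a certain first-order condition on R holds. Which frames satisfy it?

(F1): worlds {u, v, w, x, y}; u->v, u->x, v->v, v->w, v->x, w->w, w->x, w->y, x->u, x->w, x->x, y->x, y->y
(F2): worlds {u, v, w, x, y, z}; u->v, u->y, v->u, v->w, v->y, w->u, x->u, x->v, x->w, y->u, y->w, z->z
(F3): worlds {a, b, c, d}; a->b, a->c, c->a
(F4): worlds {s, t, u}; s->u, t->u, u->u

The schema corresponds to the Euclidean property: forall x forall y forall z (Rxy & Rxz -> Ryz).
(F1): fails — Rux and Ruv but not Rxv.
(F2): fails — Ruv and Ruv but not Rvv.
(F3): fails — Rac and Rac but not Rcc.
(F4): ✓.

(F4)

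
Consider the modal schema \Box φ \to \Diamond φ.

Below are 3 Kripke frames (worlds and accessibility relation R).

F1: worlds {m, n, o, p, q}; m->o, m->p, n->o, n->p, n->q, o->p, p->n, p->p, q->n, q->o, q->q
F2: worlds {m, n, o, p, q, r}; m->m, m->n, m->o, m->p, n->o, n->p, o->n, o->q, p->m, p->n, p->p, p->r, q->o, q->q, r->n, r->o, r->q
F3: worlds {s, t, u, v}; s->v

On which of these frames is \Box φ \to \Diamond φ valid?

F1, F2

The schema corresponds to seriality: \forall x \exists y Rxy.
F1: satisfies the condition.
F2: satisfies the condition.
F3: fails — world t has no successor.
Valid on: F1, F2.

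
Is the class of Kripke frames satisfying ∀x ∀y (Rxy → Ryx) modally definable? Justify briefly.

Yes — defined by p → □◇p

Yes: it is symmetry, defined by the B schema p → □◇p.
Suppose p→□◇p is valid. Take Rxy and set V(p)={x}. Then p at x, so □◇p at x, so ◇p at y, so some z with Ryz has p; z=x, i.e. Ryx.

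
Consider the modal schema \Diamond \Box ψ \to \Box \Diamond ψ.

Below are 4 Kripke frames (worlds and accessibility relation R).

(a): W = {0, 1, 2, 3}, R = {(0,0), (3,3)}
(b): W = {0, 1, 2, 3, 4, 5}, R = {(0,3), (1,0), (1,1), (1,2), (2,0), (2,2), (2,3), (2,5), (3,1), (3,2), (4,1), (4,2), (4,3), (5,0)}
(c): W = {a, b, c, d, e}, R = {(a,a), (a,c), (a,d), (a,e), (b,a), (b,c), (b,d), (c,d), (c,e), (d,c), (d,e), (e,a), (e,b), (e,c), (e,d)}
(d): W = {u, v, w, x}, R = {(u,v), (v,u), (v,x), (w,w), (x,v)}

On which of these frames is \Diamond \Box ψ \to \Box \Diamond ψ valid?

(a), (c), (d)

This is the axiom for convergence; its first-order frame correspondent is \forall x \forall y \forall z (Rxy \wedge Rxz \to \exists w (Ryw \wedge Rzw)).
(a): holds.
(b): fails — R10 and R11 but 0 and 1 have no common successor.
(c): holds.
(d): holds.
Valid on: (a), (c), (d).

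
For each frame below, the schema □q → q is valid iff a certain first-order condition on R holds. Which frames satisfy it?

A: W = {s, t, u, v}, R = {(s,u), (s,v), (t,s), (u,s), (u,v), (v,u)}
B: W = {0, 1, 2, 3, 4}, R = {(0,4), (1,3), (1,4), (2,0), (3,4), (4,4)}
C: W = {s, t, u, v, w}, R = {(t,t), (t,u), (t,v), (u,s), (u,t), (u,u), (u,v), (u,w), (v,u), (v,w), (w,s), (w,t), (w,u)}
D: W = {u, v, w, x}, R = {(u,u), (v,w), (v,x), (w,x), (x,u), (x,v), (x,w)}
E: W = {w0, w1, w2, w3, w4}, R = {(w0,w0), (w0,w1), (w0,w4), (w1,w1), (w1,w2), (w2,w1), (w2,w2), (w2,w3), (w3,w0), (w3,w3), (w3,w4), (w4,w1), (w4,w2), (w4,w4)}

Frame correspondent (Sahlqvist): ∀x Rxx — i.e. reflexivity.
A: fails — world s does not see itself.
B: fails — world 0 does not see itself.
C: fails — world s does not see itself.
D: fails — world v does not see itself.
E: satisfies the condition.
Valid on: E.

E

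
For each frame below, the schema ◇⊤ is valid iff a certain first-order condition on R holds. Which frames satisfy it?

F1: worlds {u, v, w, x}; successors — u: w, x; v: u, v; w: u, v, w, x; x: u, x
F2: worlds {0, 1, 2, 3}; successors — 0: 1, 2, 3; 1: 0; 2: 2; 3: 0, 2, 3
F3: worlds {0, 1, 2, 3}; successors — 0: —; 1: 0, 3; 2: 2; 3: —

Frame correspondent (Sahlqvist): ∀x ∃y Rxy — i.e. seriality.
F1: ✓.
F2: ✓.
F3: fails — world 0 has no successor.

F1, F2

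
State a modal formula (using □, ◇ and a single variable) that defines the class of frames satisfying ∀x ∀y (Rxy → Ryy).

A defining formula is □(□p → p) (the T□ axiom).
Suppose □(□p→p) is valid. Take Rxy and set V(p)={w : Ryw}. Then at y, □p holds; since □(□p→p) at x, □p→p at y, so p at y, i.e. Ryy.

□(□p → p)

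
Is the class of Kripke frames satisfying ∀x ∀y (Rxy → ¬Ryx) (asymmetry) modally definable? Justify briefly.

Not modally definable

Any modally definable frame class is closed under surjective bounded morphisms.
The 5-cycle (worlds a,b,c,d,e with a→b→c→d→e→a) is asymmetric. Mapping every world to a single reflexive point • is a surjective bounded morphism, and the reflexive point is not asymmetric (R•• but asymmetry requires ¬R••).
Hence asymmetry is not modally definable.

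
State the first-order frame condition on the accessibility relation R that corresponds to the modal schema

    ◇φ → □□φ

This is a Sahlqvist (Geach-type) schema ◇^1□^0φ → □^2◇^0φ.
First-order correspondent: ∀x ∀y ∀z ((xRy ∧ xR²z) → ∃w (y = w ∧ z = w)).

∀x ∀y ∀z ((xRy ∧ xR²z) → ∃w (y = w ∧ z = w))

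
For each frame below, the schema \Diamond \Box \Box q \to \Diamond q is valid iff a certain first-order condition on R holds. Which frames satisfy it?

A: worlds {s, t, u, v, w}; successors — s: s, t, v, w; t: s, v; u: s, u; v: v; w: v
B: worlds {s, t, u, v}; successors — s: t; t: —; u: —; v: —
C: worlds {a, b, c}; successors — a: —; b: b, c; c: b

A, C

This is the axiom for a generalized confluence (Geach) condition; its first-order frame correspondent is \forall x \forall y (xRy \to \exists w (y R^2 w \wedge xRw)).
A: ✓.
B: fails — sRt but no w with tR²w and sRw.
C: ✓.
Valid on: A, C.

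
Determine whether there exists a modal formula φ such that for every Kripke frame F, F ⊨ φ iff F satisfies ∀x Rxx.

Yes: it is reflexivity, defined by the T schema □p → p.
Suppose □p→p is valid. At any x set V(p)={w : Rxw}. Then □p holds at x, so p holds at x, i.e. Rxx.

Yes — defined by □p → p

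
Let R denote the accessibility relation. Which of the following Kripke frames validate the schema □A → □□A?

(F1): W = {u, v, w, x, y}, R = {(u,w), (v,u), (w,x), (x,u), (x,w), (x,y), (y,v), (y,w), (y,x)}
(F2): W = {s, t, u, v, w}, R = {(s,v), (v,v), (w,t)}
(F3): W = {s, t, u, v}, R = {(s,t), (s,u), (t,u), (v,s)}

Frame correspondent (Sahlqvist): ∀x ∀y ∀z (Rxy ∧ Ryz → Rxz) — i.e. transitivity.
(F1): fails — Rxw and Rwx but not Rxx.
(F2): holds.
(F3): fails — Rvs and Rsu but not Rvu.

(F2)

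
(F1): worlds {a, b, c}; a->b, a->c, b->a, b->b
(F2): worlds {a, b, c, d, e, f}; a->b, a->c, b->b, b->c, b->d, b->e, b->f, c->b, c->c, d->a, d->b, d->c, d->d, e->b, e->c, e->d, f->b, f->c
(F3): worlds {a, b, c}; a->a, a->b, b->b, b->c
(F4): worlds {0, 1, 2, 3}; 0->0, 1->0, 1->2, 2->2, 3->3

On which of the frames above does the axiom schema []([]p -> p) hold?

(F4)

Frame correspondent (Sahlqvist): forall x forall y (Rxy -> Ryy) — i.e. shift-reflexivity.
(F1): fails — Rac but not Rcc.
(F2): fails — Rbf but not Rff.
(F3): fails — Rbc but not Rcc.
(F4): condition met.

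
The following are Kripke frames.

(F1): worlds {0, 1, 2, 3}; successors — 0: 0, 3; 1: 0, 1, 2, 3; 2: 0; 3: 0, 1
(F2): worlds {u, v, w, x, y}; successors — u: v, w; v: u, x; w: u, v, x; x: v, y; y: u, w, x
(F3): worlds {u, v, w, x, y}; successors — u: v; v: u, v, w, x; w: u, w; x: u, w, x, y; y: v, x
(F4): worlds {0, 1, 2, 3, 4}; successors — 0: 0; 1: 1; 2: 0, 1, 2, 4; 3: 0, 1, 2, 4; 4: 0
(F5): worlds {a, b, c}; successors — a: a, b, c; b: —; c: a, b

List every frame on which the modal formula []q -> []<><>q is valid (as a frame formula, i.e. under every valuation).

Frame correspondent (Sahlqvist): forall x forall z (xRz -> exists w (xRw & z R^2 w)) — i.e. a generalized confluence (Geach) condition.
(F1): holds.
(F2): holds.
(F3): holds.
(F4): holds.
(F5): fails — aRb but no w with aRw and bR²w.
Valid on: (F1), (F2), (F3), (F4).

(F1), (F2), (F3), (F4)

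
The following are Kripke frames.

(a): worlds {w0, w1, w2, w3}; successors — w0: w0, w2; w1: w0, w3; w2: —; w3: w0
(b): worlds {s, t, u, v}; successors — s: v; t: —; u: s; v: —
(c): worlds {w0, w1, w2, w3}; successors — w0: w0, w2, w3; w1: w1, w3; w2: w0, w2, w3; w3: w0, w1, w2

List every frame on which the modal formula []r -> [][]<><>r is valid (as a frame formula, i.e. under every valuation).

(c)

The schema corresponds to a generalized confluence (Geach) condition: forall x forall z (x R^2 z -> exists w (xRw & z R^2 w)).
(a): fails — w0R²w2 but no w with w0Rw and w2R²w.
(b): fails — uR²v but no w with uRw and vR²w.
(c): satisfies the condition.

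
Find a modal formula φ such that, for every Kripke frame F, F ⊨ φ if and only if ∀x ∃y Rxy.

□r → ◇r

The condition is seriality. The D schema □r → ◇r defines it.
Suppose □r→◇r is valid. At any x set V(r)=W. Then □r at x, so ◇r at x, so x has a successor.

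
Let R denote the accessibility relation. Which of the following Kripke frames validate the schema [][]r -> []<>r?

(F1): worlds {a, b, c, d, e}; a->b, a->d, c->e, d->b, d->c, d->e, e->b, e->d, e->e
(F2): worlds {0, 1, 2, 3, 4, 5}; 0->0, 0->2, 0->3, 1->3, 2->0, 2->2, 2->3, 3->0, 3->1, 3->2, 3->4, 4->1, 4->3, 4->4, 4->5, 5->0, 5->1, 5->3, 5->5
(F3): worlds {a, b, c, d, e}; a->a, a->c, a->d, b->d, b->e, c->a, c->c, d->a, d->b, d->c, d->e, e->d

The schema corresponds to a generalized confluence (Geach) condition: forall x forall z (xRz -> exists w (x R^2 w & zRw)).
(F1): fails — aRb but no w with aR²w and bRw.
(F2): holds.
(F3): holds.
Valid on: (F2), (F3).

(F2), (F3)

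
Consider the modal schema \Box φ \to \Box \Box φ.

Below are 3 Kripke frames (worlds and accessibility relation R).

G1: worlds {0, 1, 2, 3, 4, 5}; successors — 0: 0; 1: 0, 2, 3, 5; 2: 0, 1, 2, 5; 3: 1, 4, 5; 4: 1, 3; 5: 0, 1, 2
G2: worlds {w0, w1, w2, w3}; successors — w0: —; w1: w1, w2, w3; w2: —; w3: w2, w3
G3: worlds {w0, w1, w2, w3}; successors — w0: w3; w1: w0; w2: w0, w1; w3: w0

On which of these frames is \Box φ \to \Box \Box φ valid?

G2

Frame correspondent (Sahlqvist): \forall x \forall y \forall z (Rxy \wedge Ryz \to Rxz) — i.e. transitivity.
G1: fails — R34 and R43 but not R33.
G2: holds.
G3: fails — Rw1w0 and Rw0w3 but not Rw1w3.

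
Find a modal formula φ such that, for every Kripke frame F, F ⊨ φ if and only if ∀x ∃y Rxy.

The condition is seriality. The D schema □p → ◇p defines it.
Suppose □p→◇p is valid. At any x set V(p)=W. Then □p at x, so ◇p at x, so x has a successor.

□p → ◇p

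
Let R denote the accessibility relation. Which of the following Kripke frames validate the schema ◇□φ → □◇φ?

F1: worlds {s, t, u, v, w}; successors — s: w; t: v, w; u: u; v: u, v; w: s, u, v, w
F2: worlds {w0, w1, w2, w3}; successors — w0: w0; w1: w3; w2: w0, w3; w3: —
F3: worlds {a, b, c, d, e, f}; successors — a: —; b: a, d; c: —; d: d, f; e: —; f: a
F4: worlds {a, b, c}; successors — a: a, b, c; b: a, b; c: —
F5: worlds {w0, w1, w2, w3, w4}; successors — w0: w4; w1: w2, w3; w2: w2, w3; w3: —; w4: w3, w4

none

The schema corresponds to convergence: ∀x ∀y ∀z (Rxy ∧ Rxz → ∃w (Ryw ∧ Rzw)).
F1: fails — Rwu and Rws but u and s have no common successor.
F2: fails — Rw1w3 and Rw1w3 but w3 and w3 have no common successor.
F3: fails — Rba and Rba but a and a have no common successor.
F4: fails — Rab and Rac but b and c have no common successor.
F5: fails — Rw1w2 and Rw1w3 but w2 and w3 have no common successor.
Valid on no frame.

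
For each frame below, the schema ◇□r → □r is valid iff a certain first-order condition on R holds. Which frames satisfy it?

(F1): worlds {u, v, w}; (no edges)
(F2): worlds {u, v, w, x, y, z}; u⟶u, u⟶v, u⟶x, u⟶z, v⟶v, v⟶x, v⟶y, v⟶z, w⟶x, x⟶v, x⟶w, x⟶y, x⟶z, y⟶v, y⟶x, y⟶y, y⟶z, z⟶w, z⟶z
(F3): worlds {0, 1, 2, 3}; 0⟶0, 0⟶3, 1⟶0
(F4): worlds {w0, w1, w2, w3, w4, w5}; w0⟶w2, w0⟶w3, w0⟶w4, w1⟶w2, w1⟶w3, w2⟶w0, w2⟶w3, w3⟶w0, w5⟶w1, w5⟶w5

(F1)

This is the axiom for the Euclidean property; its first-order frame correspondent is ∀x ∀y ∀z (Rxy ∧ Rxz → Ryz).
(F1): ✓.
(F2): fails — Ruv and Ruu but not Rvu.
(F3): fails — R03 and R00 but not R30.
(F4): fails — Rw0w4 and Rw0w4 but not Rw4w4.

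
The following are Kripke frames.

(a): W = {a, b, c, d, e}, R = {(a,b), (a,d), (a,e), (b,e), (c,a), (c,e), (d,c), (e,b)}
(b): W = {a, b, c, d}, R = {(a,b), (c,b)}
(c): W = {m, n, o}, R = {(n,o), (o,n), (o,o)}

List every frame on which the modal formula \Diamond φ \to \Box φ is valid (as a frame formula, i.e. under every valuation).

(b)

Frame correspondent (Sahlqvist): \forall x \forall y \forall z (Rxy \wedge Rxz \to y = z) — i.e. partial functionality.
(a): fails — a sees both b and d.
(b): condition met.
(c): fails — o sees both n and o.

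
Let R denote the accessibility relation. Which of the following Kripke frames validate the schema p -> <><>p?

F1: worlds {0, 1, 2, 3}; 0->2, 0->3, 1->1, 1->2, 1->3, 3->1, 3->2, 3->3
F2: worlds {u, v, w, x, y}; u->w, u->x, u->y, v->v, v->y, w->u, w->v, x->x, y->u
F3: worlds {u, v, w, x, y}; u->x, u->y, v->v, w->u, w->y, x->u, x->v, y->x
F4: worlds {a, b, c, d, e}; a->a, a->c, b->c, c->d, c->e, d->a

F2

The schema corresponds to a generalized confluence (Geach) condition: forall x exists w (x = w & x R^2 w).
F1: fails — at 0 but no w with 0=w and 0R²w.
F2: ✓.
F3: fails — at w but no t with w=t and wR²t.
F4: fails — at b but no w with b=w and bR²w.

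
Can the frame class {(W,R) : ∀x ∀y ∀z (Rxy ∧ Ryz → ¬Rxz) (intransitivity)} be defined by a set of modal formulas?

Modal frame validity is preserved under surjective bounded morphisms.
The 5-cycle (worlds 0,1,2,3,4 with 0→1→2→3→4→0) is intransitive. Mapping every world to a single reflexive point • is a surjective bounded morphism; the reflexive point is not intransitive (R••∧R•• but R••).
So no modal formula (or set of formulas) defines exactly the intransitive frames.

Not definable by any modal formula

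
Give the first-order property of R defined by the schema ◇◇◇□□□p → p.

∀x ∀y (xR³y → ∃w (yR³w ∧ x = w))

This is a Sahlqvist (Geach-type) schema ◇^3□^3p → □^0◇^0p.
Minimal-valuation argument: fix x; take any y with xR^3y and any z with xR^0z. Set V(p) to the set of worlds R-reachable from y in exactly 3 steps. Then □^3p holds at y, so the antecedent holds at x; validity forces ◇^0p at z, giving a w with zR^0w and yR^3w.
First-order correspondent: ∀x ∀y (xR³y → ∃w (yR³w ∧ x = w)).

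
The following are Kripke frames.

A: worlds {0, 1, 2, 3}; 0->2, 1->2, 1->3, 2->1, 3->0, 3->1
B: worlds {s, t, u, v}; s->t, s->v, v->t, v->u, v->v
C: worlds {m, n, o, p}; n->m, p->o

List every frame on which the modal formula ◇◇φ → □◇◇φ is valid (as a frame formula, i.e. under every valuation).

Frame correspondent (Sahlqvist): ∀x ∀y ∀z ((xR²y ∧ xRz) → ∃w (y = w ∧ zR²w)) — i.e. a generalized confluence (Geach) condition.
A: fails — 0R²1, 0R2 but no w with 1=w and 2R²w.
B: fails — sR²t, sRt but no w with t=w and tR²w.
C: holds.

C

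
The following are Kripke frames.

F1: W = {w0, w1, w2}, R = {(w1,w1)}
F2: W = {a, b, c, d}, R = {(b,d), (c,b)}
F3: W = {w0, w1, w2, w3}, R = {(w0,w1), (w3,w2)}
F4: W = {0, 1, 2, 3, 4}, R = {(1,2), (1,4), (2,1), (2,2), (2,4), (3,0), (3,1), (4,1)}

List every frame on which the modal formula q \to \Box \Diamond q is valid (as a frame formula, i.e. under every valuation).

The schema corresponds to symmetry: \forall x \forall y (Rxy \to Ryx).
F1: condition met.
F2: fails — Rcb but not Rbc.
F3: fails — Rw0w1 but not Rw1w0.
F4: fails — R31 but not R13.
Valid on: F1.

F1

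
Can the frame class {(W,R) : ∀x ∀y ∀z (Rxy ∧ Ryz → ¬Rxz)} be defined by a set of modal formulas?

Not definable by any modal formula

Modal frame validity is preserved under surjective bounded morphisms.
The 5-cycle (worlds s,t,u,v,w with s→t→u→v→w→s) is intransitive. Mapping every world to a single reflexive point • is a surjective bounded morphism; the reflexive point is not intransitive (R••∧R•• but R••).
So the class is not modally definable.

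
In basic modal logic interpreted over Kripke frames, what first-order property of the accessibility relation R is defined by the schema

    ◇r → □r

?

Suppose ◇r→□r is valid. Take Rxy, Rxz and set V(r)={y}. Then ◇r at x, so □r at x, so r at z, i.e. z=y.
Conversely, any frame satisfying ∀x ∀y ∀z (Rxy ∧ Rxz → y = z) validates the schema.
Frame condition: ∀x ∀y ∀z (Rxy ∧ Rxz → y = z).

partial functionality: ∀x ∀y ∀z (Rxy ∧ Rxz → y = z)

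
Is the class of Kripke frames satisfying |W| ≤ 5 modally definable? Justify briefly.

If a class were modally definable it would be closed under disjoint unions (Goldblatt–Thomason).
Any modal formula valid on each of 6 disjoint one-world frames is valid on their disjoint union (validity is preserved under disjoint unions). Each one-world frame has |W|=1≤5, but the union has |W|=6.
Hence having at most 5 worlds is not modally definable.

Not definable by any modal formula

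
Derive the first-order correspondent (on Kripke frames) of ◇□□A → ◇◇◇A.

∀x ∀y (xRy → ∃w (yR²w ∧ xR³w))

This is a Sahlqvist (Geach-type) schema ◇^1□^2A → □^0◇^3A.
First-order correspondent: ∀x ∀y (xRy → ∃w (yR²w ∧ xR³w)).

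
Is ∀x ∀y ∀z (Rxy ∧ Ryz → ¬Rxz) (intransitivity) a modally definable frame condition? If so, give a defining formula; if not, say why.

Not definable by any modal formula

Any modally definable frame class is closed under surjective bounded morphisms.
The 5-cycle (worlds a,b,c,d,e with a→b→c→d→e→a) is intransitive. Mapping every world to a single reflexive point • is a surjective bounded morphism; the reflexive point is not intransitive (R••∧R•• but R••).
Hence intransitivity is not modally definable.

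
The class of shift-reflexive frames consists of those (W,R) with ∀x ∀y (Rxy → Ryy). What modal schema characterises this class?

A defining formula is □(□s → s) (the T□ axiom).

□(□s → s)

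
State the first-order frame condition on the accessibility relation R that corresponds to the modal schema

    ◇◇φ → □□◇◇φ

∀x ∀y ∀z ((xR²y ∧ xR²z) → ∃w (y = w ∧ zR²w))

This is a Sahlqvist (Geach-type) schema ◇^2□^0φ → □^2◇^2φ.
Minimal-valuation argument: fix x; take any y with xR^2y and any z with xR^2z. Set V(φ) to the set of worlds R-reachable from y in exactly 0 steps. Then □^0φ holds at y, so the antecedent holds at x; validity forces ◇^2φ at z, giving a w with zR^2w and yR^0w.
First-order correspondent: ∀x ∀y ∀z ((xR²y ∧ xR²z) → ∃w (y = w ∧ zR²w)).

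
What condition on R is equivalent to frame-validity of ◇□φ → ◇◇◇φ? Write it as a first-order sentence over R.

This is a Sahlqvist (Geach-type) schema ◇^1□^1φ → □^0◇^3φ.
Minimal-valuation argument: fix x; take any y with xR^1y and any z with xR^0z. Set V(φ) to the set of worlds R-reachable from y in exactly 1 step. Then □^1φ holds at y, so the antecedent holds at x; validity forces ◇^3φ at z, giving a w with zR^3w and yR^1w.
First-order correspondent: ∀x ∀y (xRy → ∃w (yRw ∧ xR³w)).

∀x ∀y (xRy → ∃w (yRw ∧ xR³w))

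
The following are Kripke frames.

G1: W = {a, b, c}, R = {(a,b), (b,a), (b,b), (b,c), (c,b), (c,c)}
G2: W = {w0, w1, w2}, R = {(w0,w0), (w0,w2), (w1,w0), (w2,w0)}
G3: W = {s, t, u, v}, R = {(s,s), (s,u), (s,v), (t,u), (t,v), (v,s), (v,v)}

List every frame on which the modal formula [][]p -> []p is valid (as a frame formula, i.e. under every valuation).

Frame correspondent (Sahlqvist): forall x forall y (Rxy -> exists z (Rxz & Rzy)) — i.e. density.
G1: ✓.
G2: ✓.
G3: fails — Rtu but no z with Rtz and Rzu.

G1, G2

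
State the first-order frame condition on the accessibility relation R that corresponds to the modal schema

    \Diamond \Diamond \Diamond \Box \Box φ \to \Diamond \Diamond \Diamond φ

This is a Sahlqvist (Geach-type) schema ◇^3□^2φ → □^0◇^3φ.
First-order correspondent: \forall x \forall y (x R^3 y \to \exists w (y R^2 w \wedge x R^3 w)).

\forall x \forall y (x R^3 y \to \exists w (y R^2 w \wedge x R^3 w))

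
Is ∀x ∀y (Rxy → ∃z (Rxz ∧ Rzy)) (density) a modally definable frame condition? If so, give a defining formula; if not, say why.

Definable; □□q → □q defines it

Yes: it is density, defined by the C4 schema □□q → □q.
Suppose □□q→□q is valid. Take Rxy and set V(q)={w : xR²w}. Then □□q at x, so □q at x, so q at y, i.e. ∃z(Rxz∧Rzy).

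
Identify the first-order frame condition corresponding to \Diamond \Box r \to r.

Symmetry

This is frame-equivalent to r → □◇r (substitute ¬r for r and contrapose).
Suppose r→□◇r is valid. Take Rxy and set V(r)={x}. Then r at x, so □◇r at x, so ◇r at y, so some z with Ryz has r; z=x, i.e. Ryx.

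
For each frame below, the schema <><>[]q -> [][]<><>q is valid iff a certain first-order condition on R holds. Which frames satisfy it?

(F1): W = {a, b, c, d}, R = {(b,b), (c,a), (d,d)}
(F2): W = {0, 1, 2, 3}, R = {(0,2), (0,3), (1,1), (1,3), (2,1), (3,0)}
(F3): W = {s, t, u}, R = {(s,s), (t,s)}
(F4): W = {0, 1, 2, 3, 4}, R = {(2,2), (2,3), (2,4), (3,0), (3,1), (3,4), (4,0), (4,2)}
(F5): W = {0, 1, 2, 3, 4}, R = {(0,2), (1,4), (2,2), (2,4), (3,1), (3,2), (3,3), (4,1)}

The schema corresponds to a generalized confluence (Geach) condition: forall x forall y forall z ((x R^2 y & x R^2 z) -> exists w (yRw & z R^2 w)).
(F1): condition met.
(F2): fails — 0R²0, 0R²0 but no w with 0Rw and 0R²w.
(F3): condition met.
(F4): fails — 2R²0, 2R²0 but no w with 0Rw and 0R²w.
(F5): fails — 0R²4, 0R²4 but no w with 4Rw and 4R²w.

(F1), (F3)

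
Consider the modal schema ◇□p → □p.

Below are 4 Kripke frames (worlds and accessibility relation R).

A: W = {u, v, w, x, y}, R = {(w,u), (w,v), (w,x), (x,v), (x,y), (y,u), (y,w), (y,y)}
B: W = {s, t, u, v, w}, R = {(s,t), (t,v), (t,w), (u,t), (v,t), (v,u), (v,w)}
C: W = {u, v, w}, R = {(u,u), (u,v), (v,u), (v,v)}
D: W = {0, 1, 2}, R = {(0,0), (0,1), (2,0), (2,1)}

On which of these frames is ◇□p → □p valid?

Frame correspondent (Sahlqvist): ∀x ∀y ∀z (Rxy ∧ Rxz → Ryz) — i.e. the Euclidean property.
A: fails — Rwu and Rwu but not Ruu.
B: fails — Rst and Rst but not Rtt.
C: ✓.
D: fails — R01 and R00 but not R10.

C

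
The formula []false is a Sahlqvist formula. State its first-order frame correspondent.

□⊥ is valid iff no world has any successor (otherwise □⊥ fails at any world with one).

emptiness of R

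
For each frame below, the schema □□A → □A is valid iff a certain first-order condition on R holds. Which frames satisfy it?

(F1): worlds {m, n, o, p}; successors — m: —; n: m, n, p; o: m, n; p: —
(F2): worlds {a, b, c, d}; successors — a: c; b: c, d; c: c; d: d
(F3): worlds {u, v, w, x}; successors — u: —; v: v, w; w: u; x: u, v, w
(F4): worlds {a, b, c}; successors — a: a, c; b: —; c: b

(F1), (F2)

Frame correspondent (Sahlqvist): ∀x ∀y (Rxy → ∃z (Rxz ∧ Rzy)) — i.e. density.
(F1): condition met.
(F2): condition met.
(F3): fails — Rwu but no z with Rwz and Rzu.
(F4): fails — Rcb but no z with Rcz and Rzb.
Valid on: (F1), (F2).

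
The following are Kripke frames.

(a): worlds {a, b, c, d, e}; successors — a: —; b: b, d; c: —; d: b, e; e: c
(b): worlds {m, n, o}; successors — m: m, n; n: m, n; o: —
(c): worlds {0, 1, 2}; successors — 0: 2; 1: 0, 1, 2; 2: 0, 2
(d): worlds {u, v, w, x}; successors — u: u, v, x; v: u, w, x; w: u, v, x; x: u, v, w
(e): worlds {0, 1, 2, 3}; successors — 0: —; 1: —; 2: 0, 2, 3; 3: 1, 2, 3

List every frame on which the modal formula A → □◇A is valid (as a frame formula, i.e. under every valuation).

The schema corresponds to symmetry: ∀x ∀y (Rxy → Ryx).
(a): fails — Rec but not Rce.
(b): satisfies the condition.
(c): fails — R10 but not R01.
(d): fails — Rwu but not Ruw.
(e): fails — R31 but not R13.
Valid on: (b).

(b)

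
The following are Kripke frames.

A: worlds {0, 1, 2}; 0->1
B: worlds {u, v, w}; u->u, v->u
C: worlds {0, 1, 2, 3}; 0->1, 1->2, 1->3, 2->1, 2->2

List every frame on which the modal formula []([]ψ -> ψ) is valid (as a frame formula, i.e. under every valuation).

The schema corresponds to shift-reflexivity: forall x forall y (Rxy -> Ryy).
A: fails — R01 but not R11.
B: holds.
C: fails — R01 but not R11.
Valid on: B.

B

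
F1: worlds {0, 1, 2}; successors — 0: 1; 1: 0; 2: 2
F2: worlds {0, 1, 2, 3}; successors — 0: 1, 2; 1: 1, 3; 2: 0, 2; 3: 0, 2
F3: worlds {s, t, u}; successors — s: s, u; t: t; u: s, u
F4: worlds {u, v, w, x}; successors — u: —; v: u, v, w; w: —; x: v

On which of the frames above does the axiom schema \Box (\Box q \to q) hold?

The schema corresponds to shift-reflexivity: \forall x \forall y (Rxy \to Ryy).
F1: fails — R01 but not R11.
F2: fails — R20 but not R00.
F3: satisfies the condition.
F4: fails — Rvu but not Ruu.

F3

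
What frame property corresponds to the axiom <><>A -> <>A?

Equivalently (dual form): □A → □□A.
Suppose □A→□□A is valid. Take Rxy, Ryz and set V(A)={w : Rxw}. Then □A at x, so □□A at x, so □A at y, so A at z, i.e. Rxz.

transitivity: forall x forall y forall z (Rxy & Ryz -> Rxz)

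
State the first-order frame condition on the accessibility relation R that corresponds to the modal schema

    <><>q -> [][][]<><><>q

This is a Sahlqvist (Geach-type) schema ◇^2□^0q → □^3◇^3q.
First-order correspondent: forall x forall y forall z ((x R^2 y & x R^3 z) -> exists w (y = w & z R^3 w)).

forall x forall y forall z ((x R^2 y & x R^3 z) -> exists w (y = w & z R^3 w))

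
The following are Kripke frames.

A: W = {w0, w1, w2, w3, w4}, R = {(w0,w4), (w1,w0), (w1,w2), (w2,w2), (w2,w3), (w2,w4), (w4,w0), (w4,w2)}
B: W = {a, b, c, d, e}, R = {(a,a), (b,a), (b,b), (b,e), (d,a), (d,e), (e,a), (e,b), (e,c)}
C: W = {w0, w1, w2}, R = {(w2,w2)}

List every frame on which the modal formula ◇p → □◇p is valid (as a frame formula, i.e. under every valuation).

This is the axiom for the Euclidean property; its first-order frame correspondent is ∀x ∀y ∀z (Rxy ∧ Rxz → Ryz).
A: fails — Rw0w4 and Rw0w4 but not Rw4w4.
B: fails — Rba and Rbb but not Rab.
C: ✓.

C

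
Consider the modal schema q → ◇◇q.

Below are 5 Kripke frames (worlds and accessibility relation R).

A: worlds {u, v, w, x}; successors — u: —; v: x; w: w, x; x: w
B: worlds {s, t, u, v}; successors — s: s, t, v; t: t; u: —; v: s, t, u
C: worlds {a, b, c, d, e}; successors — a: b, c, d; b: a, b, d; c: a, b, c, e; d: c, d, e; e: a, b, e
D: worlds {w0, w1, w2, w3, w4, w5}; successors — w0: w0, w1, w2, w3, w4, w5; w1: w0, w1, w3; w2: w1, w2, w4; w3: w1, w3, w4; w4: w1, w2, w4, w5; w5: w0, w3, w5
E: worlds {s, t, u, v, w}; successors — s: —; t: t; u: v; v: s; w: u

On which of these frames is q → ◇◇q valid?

C, D

The schema corresponds to a generalized confluence (Geach) condition: ∀x ∃w (x = w ∧ xR²w).
A: fails — at u but no t with u=t and uR²t.
B: fails — at u but no w with u=w and uR²w.
C: holds.
D: holds.
E: fails — at s but no w* with s=w* and sR²w*.
Valid on: C, D.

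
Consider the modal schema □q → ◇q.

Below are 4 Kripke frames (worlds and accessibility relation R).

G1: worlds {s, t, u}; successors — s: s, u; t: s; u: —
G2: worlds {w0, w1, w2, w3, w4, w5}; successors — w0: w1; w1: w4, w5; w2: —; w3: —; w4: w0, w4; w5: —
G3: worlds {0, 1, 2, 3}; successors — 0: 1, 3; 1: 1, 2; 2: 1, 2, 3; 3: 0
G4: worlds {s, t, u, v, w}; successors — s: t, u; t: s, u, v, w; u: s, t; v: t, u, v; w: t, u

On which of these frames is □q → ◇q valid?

This is the axiom for seriality; its first-order frame correspondent is ∀x ∃y Rxy.
G1: fails — world u has no successor.
G2: fails — world w2 has no successor.
G3: satisfies the condition.
G4: satisfies the condition.
Valid on: G3, G4.

G3, G4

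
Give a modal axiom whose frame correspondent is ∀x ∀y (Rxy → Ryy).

□(□s → s)

A defining formula is □(□s → s) (the T□ axiom).
Suppose □(□s→s) is valid. Take Rxy and set V(s)={w : Ryw}. Then at y, □s holds; since □(□s→s) at x, □s→s at y, so s at y, i.e. Ryy.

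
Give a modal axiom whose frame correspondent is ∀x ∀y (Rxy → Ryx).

The condition is symmetry. The B schema p → □◇p defines it.
Suppose p→□◇p is valid. Take Rxy and set V(p)={x}. Then p at x, so □◇p at x, so ◇p at y, so some z with Ryz has p; z=x, i.e. Ryx.

p → □◇p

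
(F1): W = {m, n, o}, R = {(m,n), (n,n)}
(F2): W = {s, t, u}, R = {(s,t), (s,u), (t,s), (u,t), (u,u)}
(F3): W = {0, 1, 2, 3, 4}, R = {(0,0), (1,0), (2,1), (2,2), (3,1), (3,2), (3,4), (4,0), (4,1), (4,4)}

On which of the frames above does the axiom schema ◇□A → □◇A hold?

(F1)

Frame correspondent (Sahlqvist): ∀x ∀y ∀z (Rxy ∧ Rxz → ∃w (Ryw ∧ Rzw)) — i.e. convergence.
(F1): ✓.
(F2): fails — Rsu and Rst but u and t have no common successor.
(F3): fails — R22 and R21 but 2 and 1 have no common successor.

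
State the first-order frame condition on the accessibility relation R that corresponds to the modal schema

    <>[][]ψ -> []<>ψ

This is a Sahlqvist (Geach-type) schema ◇^1□^2ψ → □^1◇^1ψ.
Minimal-valuation argument: fix x; take any y with xR^1y and any z with xR^1z. Set V(ψ) to the set of worlds R-reachable from y in exactly 2 steps. Then □^2ψ holds at y, so the antecedent holds at x; validity forces ◇^1ψ at z, giving a w with zR^1w and yR^2w.
First-order correspondent: forall x forall y forall z ((xRy & xRz) -> exists w (y R^2 w & zRw)).

forall x forall y forall z ((xRy & xRz) -> exists w (y R^2 w & zRw))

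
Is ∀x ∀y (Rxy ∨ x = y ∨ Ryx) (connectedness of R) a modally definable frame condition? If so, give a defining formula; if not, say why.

No — not modally definable

Modal frame validity is preserved under disjoint unions.
Take 4 disjoint single-world reflexive frames: each is trivially connected, but their disjoint union has 4 worlds with no edge between distinct components, so it is not connected.
So the class is not modally definable.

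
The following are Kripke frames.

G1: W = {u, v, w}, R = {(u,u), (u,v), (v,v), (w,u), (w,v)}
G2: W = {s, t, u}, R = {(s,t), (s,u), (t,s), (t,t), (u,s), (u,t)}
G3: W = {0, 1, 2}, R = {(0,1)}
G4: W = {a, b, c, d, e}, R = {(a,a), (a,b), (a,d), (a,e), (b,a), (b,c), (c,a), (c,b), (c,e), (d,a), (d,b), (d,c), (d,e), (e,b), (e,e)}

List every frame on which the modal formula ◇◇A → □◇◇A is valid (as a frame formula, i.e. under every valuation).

G3

Frame correspondent (Sahlqvist): ∀x ∀y ∀z ((xR²y ∧ xRz) → ∃w (y = w ∧ zR²w)) — i.e. a generalized confluence (Geach) condition.
G1: fails — uR²u, uRv but no t with u=t and vR²t.
G2: fails — tR²u, tRs but no w with u=w and sR²w.
G3: condition met.
G4: fails — aR²c, aRb but no w with c=w and bR²w.
Valid on: G3.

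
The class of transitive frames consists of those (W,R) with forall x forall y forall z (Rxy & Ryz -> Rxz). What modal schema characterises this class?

□ψ → □□ψ

A defining formula is □ψ → □□ψ (the 4 axiom).
Suppose □ψ→□□ψ is valid. Take Rxy, Ryz and set V(ψ)={w : Rxw}. Then □ψ at x, so □□ψ at x, so □ψ at y, so ψ at z, i.e. Rxz.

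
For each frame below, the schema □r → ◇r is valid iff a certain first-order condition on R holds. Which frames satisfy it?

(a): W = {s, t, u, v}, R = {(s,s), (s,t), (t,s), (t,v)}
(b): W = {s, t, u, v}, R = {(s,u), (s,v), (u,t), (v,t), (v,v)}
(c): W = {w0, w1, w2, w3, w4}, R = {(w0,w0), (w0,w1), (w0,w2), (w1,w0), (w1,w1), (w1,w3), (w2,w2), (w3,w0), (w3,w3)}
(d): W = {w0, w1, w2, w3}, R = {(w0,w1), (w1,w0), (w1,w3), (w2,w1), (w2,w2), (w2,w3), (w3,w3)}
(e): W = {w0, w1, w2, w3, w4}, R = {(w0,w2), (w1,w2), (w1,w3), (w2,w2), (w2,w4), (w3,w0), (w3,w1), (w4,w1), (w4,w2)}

Frame correspondent (Sahlqvist): ∀x ∃y Rxy — i.e. seriality.
(a): fails — world u has no successor.
(b): fails — world t has no successor.
(c): fails — world w4 has no successor.
(d): condition met.
(e): condition met.

(d), (e)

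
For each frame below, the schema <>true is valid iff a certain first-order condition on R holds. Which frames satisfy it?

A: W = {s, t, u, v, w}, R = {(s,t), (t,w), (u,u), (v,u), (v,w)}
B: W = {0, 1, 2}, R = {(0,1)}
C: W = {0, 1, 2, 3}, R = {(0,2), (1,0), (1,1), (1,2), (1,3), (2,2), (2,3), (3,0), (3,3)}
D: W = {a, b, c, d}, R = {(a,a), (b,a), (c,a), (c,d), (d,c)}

The schema corresponds to seriality: forall x exists y Rxy.
A: fails — world w has no successor.
B: fails — world 1 has no successor.
C: satisfies the condition.
D: satisfies the condition.

C, D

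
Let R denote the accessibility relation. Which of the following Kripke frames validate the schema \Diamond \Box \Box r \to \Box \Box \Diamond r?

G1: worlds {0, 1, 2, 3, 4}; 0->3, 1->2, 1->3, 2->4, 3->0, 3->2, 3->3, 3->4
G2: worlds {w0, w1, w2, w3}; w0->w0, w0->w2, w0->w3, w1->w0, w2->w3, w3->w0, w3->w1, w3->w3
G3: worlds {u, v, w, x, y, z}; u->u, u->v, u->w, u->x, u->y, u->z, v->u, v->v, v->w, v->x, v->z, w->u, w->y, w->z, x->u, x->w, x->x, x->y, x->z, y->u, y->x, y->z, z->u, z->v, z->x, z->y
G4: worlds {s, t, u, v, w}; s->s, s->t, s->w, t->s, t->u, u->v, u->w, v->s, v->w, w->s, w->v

This is the axiom for a generalized confluence (Geach) condition; its first-order frame correspondent is \forall x \forall y \forall z ((xRy \wedge x R^2 z) \to \exists w (y R^2 w \wedge zRw)).
G1: fails — 0R3, 0R²4 but no w with 3R²w and 4Rw.
G2: ✓.
G3: ✓.
G4: ✓.

G2, G3, G4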